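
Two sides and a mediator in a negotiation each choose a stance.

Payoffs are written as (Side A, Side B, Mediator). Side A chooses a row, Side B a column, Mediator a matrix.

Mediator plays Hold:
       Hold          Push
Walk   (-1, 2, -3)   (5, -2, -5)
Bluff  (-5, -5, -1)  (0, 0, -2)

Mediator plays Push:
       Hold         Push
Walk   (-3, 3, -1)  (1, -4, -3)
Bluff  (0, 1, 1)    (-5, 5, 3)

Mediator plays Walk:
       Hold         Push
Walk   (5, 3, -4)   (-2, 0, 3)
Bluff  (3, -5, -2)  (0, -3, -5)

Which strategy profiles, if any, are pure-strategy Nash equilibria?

There is no pure-strategy Nash equilibrium.

Side A against (Hold, Hold): payoffs -1, -5 → best response Walk.
Side A against (Hold, Push): payoffs -3, 0 → best response Bluff.
Side A against (Hold, Walk): payoffs 5, 3 → best response Walk.
Side A against (Push, Hold): payoffs 5, 0 → best response Walk.
Side A against (Push, Push): payoffs 1, -5 → best response Walk.
Side A against (Push, Walk): payoffs -2, 0 → best response Bluff.
Side B against (Walk, Hold): payoffs 2, -2 → best response Hold.
Side B against (Walk, Push): payoffs 3, -4 → best response Hold.
Side B against (Walk, Walk): payoffs 3, 0 → best response Hold.
Side B against (Bluff, Hold): payoffs -5, 0 → best response Push.
Side B against (Bluff, Push): payoffs 1, 5 → best response Push.
Side B against (Bluff, Walk): payoffs -5, -3 → best response Push.
Mediator against (Walk, Hold): payoffs -3, -1, -4 → best response Push.
Mediator against (Walk, Push): payoffs -5, -3, 3 → best response Walk.
Mediator against (Bluff, Hold): payoffs -1, 1, -2 → best response Push.
Mediator against (Bluff, Push): payoffs -2, 3, -5 → best response Push.
No profile is a mutual best response for all players.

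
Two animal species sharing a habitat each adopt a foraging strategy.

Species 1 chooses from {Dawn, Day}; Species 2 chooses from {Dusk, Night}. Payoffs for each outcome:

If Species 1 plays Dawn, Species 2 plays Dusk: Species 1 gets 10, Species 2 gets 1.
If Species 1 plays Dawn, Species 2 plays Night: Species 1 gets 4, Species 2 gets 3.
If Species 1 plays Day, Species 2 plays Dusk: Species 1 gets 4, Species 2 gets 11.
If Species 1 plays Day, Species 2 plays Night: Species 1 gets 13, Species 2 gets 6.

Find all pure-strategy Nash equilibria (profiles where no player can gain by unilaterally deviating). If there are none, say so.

There is no pure-strategy Nash equilibrium.

(Dawn, Dusk): Species 2 can switch to Night (1 → 3). Not NE.
(Dawn, Night): Species 1 can switch to Day (4 → 13). Not NE.
(Day, Dusk): Species 1 can switch to Dawn (4 → 10). Not NE.
(Day, Night): Species 2 can switch to Dusk (6 → 11). Not NE.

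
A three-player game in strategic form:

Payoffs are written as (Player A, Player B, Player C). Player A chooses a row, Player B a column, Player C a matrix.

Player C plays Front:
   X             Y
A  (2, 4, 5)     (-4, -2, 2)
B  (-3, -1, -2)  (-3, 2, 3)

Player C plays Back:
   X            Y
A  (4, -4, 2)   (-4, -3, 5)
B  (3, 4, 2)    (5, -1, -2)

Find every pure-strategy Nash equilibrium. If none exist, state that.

Player A against (X, Front): payoffs 2, -3 → best response A.
Player A against (X, Back): payoffs 4, 3 → best response A.
Player A against (Y, Front): payoffs -4, -3 → best response B.
Player A against (Y, Back): payoffs -4, 5 → best response B.
Player B against (A, Front): payoffs 4, -2 → best response X.
Player B against (A, Back): payoffs -4, -3 → best response Y.
Player B against (B, Front): payoffs -1, 2 → best response Y.
Player B against (B, Back): payoffs 4, -1 → best response X.
Player C against (A, X): payoffs 5, 2 → best response Front.
Player C against (A, Y): payoffs 2, 5 → best response Back.
Player C against (B, X): payoffs -2, 2 → best response Back.
Player C against (B, Y): payoffs 3, -2 → best response Front.
Mutual best responses: (A, X, Front); (B, Y, Front).

The pure Nash equilibria are (A, X, Front), (B, Y, Front).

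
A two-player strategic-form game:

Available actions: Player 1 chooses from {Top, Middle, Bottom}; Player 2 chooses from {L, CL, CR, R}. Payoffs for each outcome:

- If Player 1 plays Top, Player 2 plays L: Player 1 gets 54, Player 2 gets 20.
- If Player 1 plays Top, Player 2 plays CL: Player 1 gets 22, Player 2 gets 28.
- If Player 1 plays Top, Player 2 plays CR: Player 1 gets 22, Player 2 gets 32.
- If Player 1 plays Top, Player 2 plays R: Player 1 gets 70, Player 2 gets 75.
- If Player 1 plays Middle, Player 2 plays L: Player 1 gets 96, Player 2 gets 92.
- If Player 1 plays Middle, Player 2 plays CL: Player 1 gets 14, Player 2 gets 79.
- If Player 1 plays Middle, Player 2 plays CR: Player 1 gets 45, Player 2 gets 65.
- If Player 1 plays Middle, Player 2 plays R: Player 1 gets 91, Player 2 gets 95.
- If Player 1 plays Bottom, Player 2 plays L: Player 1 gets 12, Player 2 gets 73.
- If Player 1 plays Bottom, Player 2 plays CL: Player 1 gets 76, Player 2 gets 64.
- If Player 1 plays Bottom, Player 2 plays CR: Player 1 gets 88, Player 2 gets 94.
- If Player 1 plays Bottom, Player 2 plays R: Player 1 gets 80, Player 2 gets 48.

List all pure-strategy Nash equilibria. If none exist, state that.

Pure-strategy Nash equilibria: (Middle, R), (Bottom, CR)

Mark each player's best response to every combination of opponents' strategies; a profile where every player is best-responding is a pure Nash equilibrium.
Player 1 against L: payoffs 54, 96, 12 → best response Middle.
Player 1 against CL: payoffs 22, 14, 76 → best response Bottom.
Player 1 against CR: payoffs 22, 45, 88 → best response Bottom.
Player 1 against R: payoffs 70, 91, 80 → best response Middle.
Player 2 against Top: payoffs 20, 28, 32, 75 → best response R.
Player 2 against Middle: payoffs 92, 79, 65, 95 → best response R.
Player 2 against Bottom: payoffs 73, 64, 94, 48 → best response CR.
Mutual best responses: (Middle, R); (Bottom, CR).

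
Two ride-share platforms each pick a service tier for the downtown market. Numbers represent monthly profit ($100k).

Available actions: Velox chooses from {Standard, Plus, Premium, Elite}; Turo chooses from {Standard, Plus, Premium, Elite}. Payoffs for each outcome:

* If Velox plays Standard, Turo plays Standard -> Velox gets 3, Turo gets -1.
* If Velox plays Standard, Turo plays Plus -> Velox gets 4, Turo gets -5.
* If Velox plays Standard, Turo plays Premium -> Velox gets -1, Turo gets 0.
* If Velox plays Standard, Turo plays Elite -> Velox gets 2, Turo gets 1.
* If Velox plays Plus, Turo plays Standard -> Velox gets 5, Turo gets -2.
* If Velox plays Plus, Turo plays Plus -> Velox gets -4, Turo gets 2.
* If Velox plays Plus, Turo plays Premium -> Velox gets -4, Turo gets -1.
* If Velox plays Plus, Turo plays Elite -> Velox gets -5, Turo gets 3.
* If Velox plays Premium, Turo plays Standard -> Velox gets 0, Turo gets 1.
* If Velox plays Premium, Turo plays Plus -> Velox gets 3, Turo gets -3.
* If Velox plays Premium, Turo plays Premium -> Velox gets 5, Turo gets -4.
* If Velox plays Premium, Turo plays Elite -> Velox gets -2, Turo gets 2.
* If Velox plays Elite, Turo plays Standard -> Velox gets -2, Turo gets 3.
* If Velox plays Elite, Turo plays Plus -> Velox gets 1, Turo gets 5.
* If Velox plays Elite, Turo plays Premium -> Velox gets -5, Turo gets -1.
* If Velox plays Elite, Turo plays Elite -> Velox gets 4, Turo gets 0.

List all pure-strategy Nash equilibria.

This game has no pure Nash equilibrium.

Mark each player's best response to every combination of opponents' strategies; a profile where every player is best-responding is a pure Nash equilibrium.
Velox against Standard: payoffs 3, 5, 0, -2 → best response Plus.
Velox against Plus: payoffs 4, -4, 3, 1 → best response Standard.
Velox against Premium: payoffs -1, -4, 5, -5 → best response Premium.
Velox against Elite: payoffs 2, -5, -2, 4 → best response Elite.
Turo against Standard: payoffs -1, -5, 0, 1 → best response Elite.
Turo against Plus: payoffs -2, 2, -1, 3 → best response Elite.
Turo against Premium: payoffs 1, -3, -4, 2 → best response Elite.
Turo against Elite: payoffs 3, 5, -1, 0 → best response Plus.
No profile is a mutual best response for all players.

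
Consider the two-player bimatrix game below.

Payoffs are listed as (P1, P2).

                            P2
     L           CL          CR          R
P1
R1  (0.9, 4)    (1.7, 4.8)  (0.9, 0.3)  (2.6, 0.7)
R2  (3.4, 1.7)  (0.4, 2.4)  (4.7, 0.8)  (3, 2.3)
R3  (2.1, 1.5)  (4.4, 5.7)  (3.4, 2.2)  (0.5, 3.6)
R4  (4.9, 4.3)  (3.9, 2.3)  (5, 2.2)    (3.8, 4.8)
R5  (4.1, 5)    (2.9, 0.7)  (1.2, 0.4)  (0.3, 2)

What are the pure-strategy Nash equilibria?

(R1, L): P1 can switch to R2 (0.9 → 3.4). Not NE.
(R1, CL): P1 can switch to R3 (1.7 → 4.4). Not NE.
(R1, CR): P1 can switch to R2 (0.9 → 4.7). Not NE.
(R1, R): P1 can switch to R2 (2.6 → 3). Not NE.
(R2, L): P1 can switch to R4 (3.4 → 4.9). Not NE.
(R2, CL): P1 can switch to R1 (0.4 → 1.7). Not NE.
(R2, CR): P1 can switch to R4 (4.7 → 5). Not NE.
(R2, R): P1 can switch to R4 (3 → 3.8). Not NE.
(R3, CL): P1 gets 4.4, best alternative 3.9; P2 gets 5.7, best alternative 3.6. No profitable deviation — NE.
(R4, R): P1 gets 3.8, best alternative 3; P2 gets 4.8, best alternative 4.3. No profitable deviation — NE.
(The remaining 10 profiles each have a profitable deviation by the same check.)

Pure-strategy Nash equilibria: (R3, CL) and (R4, R)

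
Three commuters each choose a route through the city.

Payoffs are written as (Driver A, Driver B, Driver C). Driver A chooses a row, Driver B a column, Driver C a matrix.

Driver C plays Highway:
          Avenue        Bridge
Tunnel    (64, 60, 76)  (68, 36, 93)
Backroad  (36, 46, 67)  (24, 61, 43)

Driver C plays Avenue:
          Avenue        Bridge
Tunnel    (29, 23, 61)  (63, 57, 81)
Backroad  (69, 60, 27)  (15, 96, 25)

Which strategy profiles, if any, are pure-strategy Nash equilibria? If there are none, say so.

Driver A against (Avenue, Highway): payoffs 64, 36 → best response Tunnel.
Driver A against (Avenue, Avenue): payoffs 29, 69 → best response Backroad.
Driver A against (Bridge, Highway): payoffs 68, 24 → best response Tunnel.
Driver A against (Bridge, Avenue): payoffs 63, 15 → best response Tunnel.
Driver B against (Tunnel, Highway): payoffs 60, 36 → best response Avenue.
Driver B against (Tunnel, Avenue): payoffs 23, 57 → best response Bridge.
Driver B against (Backroad, Highway): payoffs 46, 61 → best response Bridge.
Driver B against (Backroad, Avenue): payoffs 60, 96 → best response Bridge.
Driver C against (Tunnel, Avenue): payoffs 76, 61 → best response Highway.
Driver C against (Tunnel, Bridge): payoffs 93, 81 → best response Highway.
Driver C against (Backroad, Avenue): payoffs 67, 27 → best response Highway.
Driver C against (Backroad, Bridge): payoffs 43, 25 → best response Highway.
Mutual best responses: (Tunnel, Avenue, Highway).

Pure NE: (Tunnel, Avenue, Highway)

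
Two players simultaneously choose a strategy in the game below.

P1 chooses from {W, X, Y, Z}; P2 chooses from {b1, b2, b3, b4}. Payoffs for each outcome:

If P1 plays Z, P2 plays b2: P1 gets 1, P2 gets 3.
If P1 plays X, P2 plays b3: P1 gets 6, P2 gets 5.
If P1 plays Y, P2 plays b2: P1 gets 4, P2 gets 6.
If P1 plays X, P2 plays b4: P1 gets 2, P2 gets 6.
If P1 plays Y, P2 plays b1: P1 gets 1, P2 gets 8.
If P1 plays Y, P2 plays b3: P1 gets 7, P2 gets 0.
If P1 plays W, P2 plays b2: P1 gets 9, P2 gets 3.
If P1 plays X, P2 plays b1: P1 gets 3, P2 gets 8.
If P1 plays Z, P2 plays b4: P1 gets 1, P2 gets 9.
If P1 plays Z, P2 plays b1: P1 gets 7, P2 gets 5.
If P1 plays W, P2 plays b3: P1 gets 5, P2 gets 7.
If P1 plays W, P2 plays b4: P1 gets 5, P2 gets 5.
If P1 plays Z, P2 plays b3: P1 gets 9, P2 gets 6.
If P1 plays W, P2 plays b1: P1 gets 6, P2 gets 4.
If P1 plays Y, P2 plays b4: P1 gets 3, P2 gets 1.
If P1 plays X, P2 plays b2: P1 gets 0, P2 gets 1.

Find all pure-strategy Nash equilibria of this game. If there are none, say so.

This game has no pure Nash equilibrium.

(W, b1): P1 can switch to Z (6 → 7). Not NE.
(W, b2): P2 can switch to b1 (3 → 4). Not NE.
(W, b3): P1 can switch to X (5 → 6). Not NE.
(W, b4): P2 can switch to b3 (5 → 7). Not NE.
(X, b1): P1 can switch to W (3 → 6). Not NE.
(X, b2): P1 can switch to W (0 → 9). Not NE.
(X, b3): P1 can switch to Y (6 → 7). Not NE.
(X, b4): P1 can switch to W (2 → 5). Not NE.
(Y, b1): P1 can switch to W (1 → 6). Not NE.
(Y, b2): P1 can switch to W (4 → 9). Not NE.
(The remaining 6 profiles each have a profitable deviation by the same check.)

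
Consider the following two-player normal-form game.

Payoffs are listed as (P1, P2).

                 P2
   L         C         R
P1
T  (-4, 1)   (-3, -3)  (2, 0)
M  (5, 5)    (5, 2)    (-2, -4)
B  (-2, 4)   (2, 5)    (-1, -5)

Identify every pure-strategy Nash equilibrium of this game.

The unique pure-strategy Nash equilibrium is (M, L).

(T, L): P1 can switch to M (-4 → 5). Not NE.
(T, C): P1 can switch to M (-3 → 5). Not NE.
(T, R): P2 can switch to L (0 → 1). Not NE.
(M, L): P1 gets 5, best alternative -2; P2 gets 5, best alternative 2. No profitable deviation — NE.
(M, C): P2 can switch to L (2 → 5). Not NE.
(M, R): P1 can switch to T (-2 → 2). Not NE.
(B, L): P1 can switch to M (-2 → 5). Not NE.
(B, C): P1 can switch to M (2 → 5). Not NE.
(B, R): P1 can switch to T (-1 → 2). Not NE.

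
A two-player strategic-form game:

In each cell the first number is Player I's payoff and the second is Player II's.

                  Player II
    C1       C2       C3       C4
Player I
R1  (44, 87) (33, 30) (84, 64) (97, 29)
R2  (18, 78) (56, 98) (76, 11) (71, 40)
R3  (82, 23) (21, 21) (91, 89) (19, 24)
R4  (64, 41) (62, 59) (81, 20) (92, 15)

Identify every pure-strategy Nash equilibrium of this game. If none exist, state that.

Player I against C1: payoffs 44, 18, 82, 64 → best response R3.
Player I against C2: payoffs 33, 56, 21, 62 → best response R4.
Player I against C3: payoffs 84, 76, 91, 81 → best response R3.
Player I against C4: payoffs 97, 71, 19, 92 → best response R1.
Player II against R1: payoffs 87, 30, 64, 29 → best response C1.
Player II against R2: payoffs 78, 98, 11, 40 → best response C2.
Player II against R3: payoffs 23, 21, 89, 24 → best response C3.
Player II against R4: payoffs 41, 59, 20, 15 → best response C2.
Mutual best responses: (R3, C3); (R4, C2).

The pure Nash equilibria are (R3, C3), (R4, C2).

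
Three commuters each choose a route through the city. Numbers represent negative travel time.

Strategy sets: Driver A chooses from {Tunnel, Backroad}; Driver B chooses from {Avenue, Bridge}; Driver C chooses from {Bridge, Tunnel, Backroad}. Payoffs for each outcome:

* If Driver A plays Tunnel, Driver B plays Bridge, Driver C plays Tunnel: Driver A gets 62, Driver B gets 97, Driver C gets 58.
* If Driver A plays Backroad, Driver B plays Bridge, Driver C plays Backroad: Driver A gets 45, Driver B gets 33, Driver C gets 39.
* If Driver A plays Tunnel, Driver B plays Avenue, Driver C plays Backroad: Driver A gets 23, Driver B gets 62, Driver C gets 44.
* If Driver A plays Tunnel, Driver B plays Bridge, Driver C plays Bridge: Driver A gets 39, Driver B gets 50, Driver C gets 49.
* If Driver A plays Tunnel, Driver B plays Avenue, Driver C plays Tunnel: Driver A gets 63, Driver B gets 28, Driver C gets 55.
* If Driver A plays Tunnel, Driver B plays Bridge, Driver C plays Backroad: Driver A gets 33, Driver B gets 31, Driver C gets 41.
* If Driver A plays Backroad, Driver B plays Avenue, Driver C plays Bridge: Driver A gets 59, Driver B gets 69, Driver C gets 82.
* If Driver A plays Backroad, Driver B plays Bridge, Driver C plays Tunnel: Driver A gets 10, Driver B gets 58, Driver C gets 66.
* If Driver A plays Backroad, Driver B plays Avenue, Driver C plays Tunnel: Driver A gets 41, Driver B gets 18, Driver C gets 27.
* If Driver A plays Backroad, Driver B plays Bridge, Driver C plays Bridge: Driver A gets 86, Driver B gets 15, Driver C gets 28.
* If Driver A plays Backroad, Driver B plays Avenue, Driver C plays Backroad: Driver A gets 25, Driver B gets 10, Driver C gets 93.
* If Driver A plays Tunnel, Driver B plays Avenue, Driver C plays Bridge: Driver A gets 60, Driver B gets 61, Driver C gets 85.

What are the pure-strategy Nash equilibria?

Pure-strategy Nash equilibria: (Tunnel, Avenue, Bridge) and (Tunnel, Bridge, Tunnel)

(Tunnel, Avenue, Bridge): Driver A gets 60, best alternative 59; Driver B gets 61, best alternative 50; Driver C gets 85, best alternative 55. No profitable deviation — NE.
(Tunnel, Avenue, Tunnel): Driver B can switch to Bridge (28 → 97). Not NE.
(Tunnel, Avenue, Backroad): Driver A can switch to Backroad (23 → 25). Not NE.
(Tunnel, Bridge, Bridge): Driver A can switch to Backroad (39 → 86). Not NE.
(Tunnel, Bridge, Tunnel): Driver A gets 62, best alternative 10; Driver B gets 97, best alternative 28; Driver C gets 58, best alternative 49. No profitable deviation — NE.
(Tunnel, Bridge, Backroad): Driver A can switch to Backroad (33 → 45). Not NE.
(Backroad, Avenue, Bridge): Driver A can switch to Tunnel (59 → 60). Not NE.
(Backroad, Avenue, Tunnel): Driver A can switch to Tunnel (41 → 63). Not NE.
(The remaining 4 profiles each have a profitable deviation by the same check.)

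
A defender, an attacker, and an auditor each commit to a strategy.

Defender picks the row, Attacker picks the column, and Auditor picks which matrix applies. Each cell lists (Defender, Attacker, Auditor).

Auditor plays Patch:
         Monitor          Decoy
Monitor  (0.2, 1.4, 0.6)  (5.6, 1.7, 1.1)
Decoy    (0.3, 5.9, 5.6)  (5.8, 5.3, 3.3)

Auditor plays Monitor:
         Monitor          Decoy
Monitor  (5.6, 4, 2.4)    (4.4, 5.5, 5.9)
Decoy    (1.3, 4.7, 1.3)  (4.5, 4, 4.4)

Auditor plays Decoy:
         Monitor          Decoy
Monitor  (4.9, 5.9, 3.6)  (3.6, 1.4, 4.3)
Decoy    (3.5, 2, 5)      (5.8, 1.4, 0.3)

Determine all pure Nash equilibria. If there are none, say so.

(Monitor, Monitor, Patch): Defender can switch to Decoy (0.2 → 0.3). Not NE.
(Monitor, Monitor, Monitor): Attacker can switch to Decoy (4 → 5.5). Not NE.
(Monitor, Monitor, Decoy): Defender gets 4.9, best alternative 3.5; Attacker gets 5.9, best alternative 1.4; Auditor gets 3.6, best alternative 2.4. No profitable deviation — NE.
(Monitor, Decoy, Patch): Defender can switch to Decoy (5.6 → 5.8). Not NE.
(Monitor, Decoy, Monitor): Defender can switch to Decoy (4.4 → 4.5). Not NE.
(Monitor, Decoy, Decoy): Defender can switch to Decoy (3.6 → 5.8). Not NE.
(Decoy, Monitor, Patch): Defender gets 0.3, best alternative 0.2; Attacker gets 5.9, best alternative 5.3; Auditor gets 5.6, best alternative 5. No profitable deviation — NE.
(Decoy, Monitor, Monitor): Defender can switch to Monitor (1.3 → 5.6). Not NE.
(Decoy, Monitor, Decoy): Defender can switch to Monitor (3.5 → 4.9). Not NE.
(Decoy, Decoy, Patch): Attacker can switch to Monitor (5.3 → 5.9). Not NE.
(Decoy, Decoy, Monitor): Attacker can switch to Monitor (4 → 4.7). Not NE.
(Decoy, Decoy, Decoy): Attacker can switch to Monitor (1.4 → 2). Not NE.

The pure Nash equilibria are (Monitor, Monitor, Decoy), (Decoy, Monitor, Patch).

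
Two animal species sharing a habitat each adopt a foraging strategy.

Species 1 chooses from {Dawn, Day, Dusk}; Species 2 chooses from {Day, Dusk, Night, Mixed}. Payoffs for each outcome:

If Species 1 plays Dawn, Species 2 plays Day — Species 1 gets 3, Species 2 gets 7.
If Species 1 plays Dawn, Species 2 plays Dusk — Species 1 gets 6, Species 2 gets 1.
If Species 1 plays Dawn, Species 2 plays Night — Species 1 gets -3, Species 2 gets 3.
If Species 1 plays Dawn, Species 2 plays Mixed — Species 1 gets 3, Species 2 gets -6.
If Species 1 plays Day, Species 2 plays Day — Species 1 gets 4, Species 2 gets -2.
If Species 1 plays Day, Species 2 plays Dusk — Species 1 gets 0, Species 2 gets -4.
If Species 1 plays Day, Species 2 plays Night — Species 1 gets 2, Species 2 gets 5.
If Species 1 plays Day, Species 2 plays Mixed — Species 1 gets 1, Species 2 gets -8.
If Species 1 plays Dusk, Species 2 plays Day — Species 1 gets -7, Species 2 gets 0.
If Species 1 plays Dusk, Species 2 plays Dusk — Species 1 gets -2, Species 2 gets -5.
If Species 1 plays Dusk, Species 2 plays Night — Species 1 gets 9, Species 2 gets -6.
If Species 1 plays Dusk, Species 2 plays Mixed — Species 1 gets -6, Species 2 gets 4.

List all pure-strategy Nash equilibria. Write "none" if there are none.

Mark each player's best response to every combination of opponents' strategies; a profile where every player is best-responding is a pure Nash equilibrium.
Species 1 against Day: payoffs 3, 4, -7 → best response Day.
Species 1 against Dusk: payoffs 6, 0, -2 → best response Dawn.
Species 1 against Night: payoffs -3, 2, 9 → best response Dusk.
Species 1 against Mixed: payoffs 3, 1, -6 → best response Dawn.
Species 2 against Dawn: payoffs 7, 1, 3, -6 → best response Day.
Species 2 against Day: payoffs -2, -4, 5, -8 → best response Night.
Species 2 against Dusk: payoffs 0, -5, -6, 4 → best response Mixed.
No profile is a mutual best response for all players.

none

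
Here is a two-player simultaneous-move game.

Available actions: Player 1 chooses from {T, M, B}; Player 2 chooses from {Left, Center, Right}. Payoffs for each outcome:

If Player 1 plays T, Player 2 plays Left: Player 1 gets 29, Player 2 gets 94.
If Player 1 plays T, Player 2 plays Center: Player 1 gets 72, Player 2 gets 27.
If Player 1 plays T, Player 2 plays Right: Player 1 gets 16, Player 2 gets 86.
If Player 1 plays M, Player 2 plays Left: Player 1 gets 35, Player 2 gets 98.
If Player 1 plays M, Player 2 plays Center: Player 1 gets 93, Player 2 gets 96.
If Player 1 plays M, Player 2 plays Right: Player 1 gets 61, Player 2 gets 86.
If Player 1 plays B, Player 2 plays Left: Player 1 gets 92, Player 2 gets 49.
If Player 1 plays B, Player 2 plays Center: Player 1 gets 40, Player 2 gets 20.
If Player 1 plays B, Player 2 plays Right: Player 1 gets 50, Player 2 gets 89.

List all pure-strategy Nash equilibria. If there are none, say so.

This game has no pure Nash equilibrium.

Player 1 against Left: payoffs 29, 35, 92 → best response B.
Player 1 against Center: payoffs 72, 93, 40 → best response M.
Player 1 against Right: payoffs 16, 61, 50 → best response M.
Player 2 against T: payoffs 94, 27, 86 → best response Left.
Player 2 against M: payoffs 98, 96, 86 → best response Left.
Player 2 against B: payoffs 49, 20, 89 → best response Right.
No profile is a mutual best response for all players.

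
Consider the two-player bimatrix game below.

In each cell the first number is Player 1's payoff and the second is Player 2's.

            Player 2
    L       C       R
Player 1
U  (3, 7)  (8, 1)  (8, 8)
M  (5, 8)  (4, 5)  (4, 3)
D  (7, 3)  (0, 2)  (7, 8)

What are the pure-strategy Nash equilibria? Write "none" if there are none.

Player 1 against L: payoffs 3, 5, 7 → best response D.
Player 1 against C: payoffs 8, 4, 0 → best response U.
Player 1 against R: payoffs 8, 4, 7 → best response U.
Player 2 against U: payoffs 7, 1, 8 → best response R.
Player 2 against M: payoffs 8, 5, 3 → best response L.
Player 2 against D: payoffs 3, 2, 8 → best response R.
Mutual best responses: (U, R).

The unique pure-strategy Nash equilibrium is (U, R).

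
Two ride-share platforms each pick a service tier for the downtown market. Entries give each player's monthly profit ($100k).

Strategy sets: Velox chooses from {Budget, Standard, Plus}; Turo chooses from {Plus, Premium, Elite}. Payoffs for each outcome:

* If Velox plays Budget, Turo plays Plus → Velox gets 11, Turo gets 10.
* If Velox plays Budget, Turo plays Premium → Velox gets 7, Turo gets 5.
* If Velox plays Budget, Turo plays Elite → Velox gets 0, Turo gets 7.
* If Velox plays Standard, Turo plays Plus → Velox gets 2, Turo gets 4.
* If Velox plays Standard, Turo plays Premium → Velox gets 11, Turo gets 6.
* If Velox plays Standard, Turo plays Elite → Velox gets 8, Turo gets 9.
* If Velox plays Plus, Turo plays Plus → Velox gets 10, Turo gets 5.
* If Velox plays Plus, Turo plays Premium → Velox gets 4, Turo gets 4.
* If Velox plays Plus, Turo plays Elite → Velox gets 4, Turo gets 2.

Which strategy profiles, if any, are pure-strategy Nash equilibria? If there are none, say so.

Pure-strategy Nash equilibria: (Budget, Plus); (Standard, Elite)

(Budget, Plus): Velox gets 11, best alternative 10; Turo gets 10, best alternative 7. No profitable deviation — NE.
(Budget, Premium): Velox can switch to Standard (7 → 11). Not NE.
(Budget, Elite): Velox can switch to Standard (0 → 8). Not NE.
(Standard, Plus): Velox can switch to Budget (2 → 11). Not NE.
(Standard, Premium): Turo can switch to Elite (6 → 9). Not NE.
(Standard, Elite): Velox gets 8, best alternative 4; Turo gets 9, best alternative 6. No profitable deviation — NE.
(Plus, Plus): Velox can switch to Budget (10 → 11). Not NE.
(Plus, Premium): Velox can switch to Budget (4 → 7). Not NE.
(Plus, Elite): Velox can switch to Standard (4 → 8). Not NE.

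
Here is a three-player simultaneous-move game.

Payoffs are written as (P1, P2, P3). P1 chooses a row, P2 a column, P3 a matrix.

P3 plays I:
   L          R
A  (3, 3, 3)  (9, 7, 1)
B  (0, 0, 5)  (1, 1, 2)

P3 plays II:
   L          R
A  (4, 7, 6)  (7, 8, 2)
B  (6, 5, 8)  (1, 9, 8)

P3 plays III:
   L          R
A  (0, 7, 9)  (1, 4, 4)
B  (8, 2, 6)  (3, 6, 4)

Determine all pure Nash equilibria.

For each strategy profile, look for a profitable unilateral deviation.
(A, L, I): P2 can switch to R (3 → 7). Not NE.
(A, L, II): P1 can switch to B (4 → 6). Not NE.
(A, L, III): P1 can switch to B (0 → 8). Not NE.
(A, R, I): P3 can switch to II (1 → 2). Not NE.
(A, R, II): P3 can switch to III (2 → 4). Not NE.
(A, R, III): P1 can switch to B (1 → 3). Not NE.
(The remaining 6 profiles each have a profitable deviation by the same check.)

none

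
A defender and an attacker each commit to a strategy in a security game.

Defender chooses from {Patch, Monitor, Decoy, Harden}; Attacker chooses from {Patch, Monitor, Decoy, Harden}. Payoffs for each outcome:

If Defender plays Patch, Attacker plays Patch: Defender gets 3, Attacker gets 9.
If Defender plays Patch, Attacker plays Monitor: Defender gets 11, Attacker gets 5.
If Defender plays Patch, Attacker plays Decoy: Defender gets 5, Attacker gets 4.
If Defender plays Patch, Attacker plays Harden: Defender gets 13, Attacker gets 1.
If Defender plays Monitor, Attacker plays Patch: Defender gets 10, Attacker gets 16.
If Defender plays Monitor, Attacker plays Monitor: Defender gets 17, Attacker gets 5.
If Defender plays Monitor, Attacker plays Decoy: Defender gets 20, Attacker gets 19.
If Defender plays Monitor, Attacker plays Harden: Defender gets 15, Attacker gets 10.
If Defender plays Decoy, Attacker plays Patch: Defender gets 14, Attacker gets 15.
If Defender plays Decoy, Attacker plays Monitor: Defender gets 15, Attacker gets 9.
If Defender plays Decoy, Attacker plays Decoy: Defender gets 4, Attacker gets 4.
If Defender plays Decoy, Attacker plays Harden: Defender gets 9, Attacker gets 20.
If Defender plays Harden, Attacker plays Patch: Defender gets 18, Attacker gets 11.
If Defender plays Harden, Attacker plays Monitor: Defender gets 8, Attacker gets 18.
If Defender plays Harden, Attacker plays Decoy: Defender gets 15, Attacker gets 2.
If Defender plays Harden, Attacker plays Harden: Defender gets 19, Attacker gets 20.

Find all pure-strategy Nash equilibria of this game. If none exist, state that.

Pure-strategy Nash equilibria: (Monitor, Decoy); (Harden, Harden)

(Patch, Patch): Defender can switch to Monitor (3 → 10). Not NE.
(Patch, Monitor): Defender can switch to Monitor (11 → 17). Not NE.
(Patch, Decoy): Defender can switch to Monitor (5 → 20). Not NE.
(Patch, Harden): Defender can switch to Monitor (13 → 15). Not NE.
(Monitor, Patch): Defender can switch to Decoy (10 → 14). Not NE.
(Monitor, Monitor): Attacker can switch to Patch (5 → 16). Not NE.
(Monitor, Decoy): Defender gets 20, best alternative 15; Attacker gets 19, best alternative 16. No profitable deviation — NE.
(Harden, Harden): Defender gets 19, best alternative 15; Attacker gets 20, best alternative 18. No profitable deviation — NE.
(The remaining 8 profiles each have a profitable deviation by the same check.)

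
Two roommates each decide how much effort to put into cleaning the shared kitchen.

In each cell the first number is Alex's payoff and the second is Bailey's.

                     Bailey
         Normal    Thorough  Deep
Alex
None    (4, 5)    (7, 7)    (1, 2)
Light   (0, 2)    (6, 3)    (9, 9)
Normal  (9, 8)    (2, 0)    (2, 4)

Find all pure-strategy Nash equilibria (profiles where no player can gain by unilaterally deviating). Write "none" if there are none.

(None, Thorough); (Light, Deep); (Normal, Normal)

(None, Normal): Alex can switch to Normal (4 → 9). Not NE.
(None, Thorough): Alex gets 7, best alternative 6; Bailey gets 7, best alternative 5. No profitable deviation — NE.
(None, Deep): Alex can switch to Light (1 → 9). Not NE.
(Light, Normal): Alex can switch to None (0 → 4). Not NE.
(Light, Thorough): Alex can switch to None (6 → 7). Not NE.
(Light, Deep): Alex gets 9, best alternative 2; Bailey gets 9, best alternative 3. No profitable deviation — NE.
(Normal, Normal): Alex gets 9, best alternative 4; Bailey gets 8, best alternative 4. No profitable deviation — NE.
(Normal, Thorough): Alex can switch to None (2 → 7). Not NE.
(Normal, Deep): Alex can switch to Light (2 → 9). Not NE.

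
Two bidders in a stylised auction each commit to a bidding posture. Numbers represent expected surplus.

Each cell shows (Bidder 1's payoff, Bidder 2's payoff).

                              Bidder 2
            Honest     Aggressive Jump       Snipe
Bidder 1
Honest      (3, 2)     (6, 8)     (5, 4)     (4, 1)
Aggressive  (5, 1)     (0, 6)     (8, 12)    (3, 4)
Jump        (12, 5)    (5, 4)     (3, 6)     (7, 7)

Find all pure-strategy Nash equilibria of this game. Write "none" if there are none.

(Honest, Honest): Bidder 1 can switch to Aggressive (3 → 5). Not NE.
(Honest, Aggressive): Bidder 1 gets 6, best alternative 5; Bidder 2 gets 8, best alternative 4. No profitable deviation — NE.
(Honest, Jump): Bidder 1 can switch to Aggressive (5 → 8). Not NE.
(Honest, Snipe): Bidder 1 can switch to Jump (4 → 7). Not NE.
(Aggressive, Honest): Bidder 1 can switch to Jump (5 → 12). Not NE.
(Aggressive, Aggressive): Bidder 1 can switch to Honest (0 → 6). Not NE.
(Aggressive, Jump): Bidder 1 gets 8, best alternative 5; Bidder 2 gets 12, best alternative 6. No profitable deviation — NE.
(Aggressive, Snipe): Bidder 1 can switch to Honest (3 → 4). Not NE.
(Jump, Honest): Bidder 2 can switch to Jump (5 → 6). Not NE.
(Jump, Aggressive): Bidder 1 can switch to Honest (5 → 6). Not NE.
(Jump, Snipe): Bidder 1 gets 7, best alternative 4; Bidder 2 gets 7, best alternative 6. No profitable deviation — NE.
(The remaining 1 profile has a profitable deviation by the same check.)

Pure-strategy Nash equilibria: (Honest, Aggressive); (Aggressive, Jump); (Jump, Snipe)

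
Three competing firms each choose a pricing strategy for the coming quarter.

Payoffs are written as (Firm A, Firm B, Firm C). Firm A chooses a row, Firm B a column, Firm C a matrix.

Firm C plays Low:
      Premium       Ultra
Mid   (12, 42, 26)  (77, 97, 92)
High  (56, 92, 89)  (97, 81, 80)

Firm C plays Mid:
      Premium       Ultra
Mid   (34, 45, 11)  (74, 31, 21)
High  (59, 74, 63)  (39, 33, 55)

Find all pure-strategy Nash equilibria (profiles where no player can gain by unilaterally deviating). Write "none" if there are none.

Firm A against (Premium, Low): payoffs 12, 56 → best response High.
Firm A against (Premium, Mid): payoffs 34, 59 → best response High.
Firm A against (Ultra, Low): payoffs 77, 97 → best response High.
Firm A against (Ultra, Mid): payoffs 74, 39 → best response Mid.
Firm B against (Mid, Low): payoffs 42, 97 → best response Ultra.
Firm B against (Mid, Mid): payoffs 45, 31 → best response Premium.
Firm B against (High, Low): payoffs 92, 81 → best response Premium.
Firm B against (High, Mid): payoffs 74, 33 → best response Premium.
Firm C against (Mid, Premium): payoffs 26, 11 → best response Low.
Firm C against (Mid, Ultra): payoffs 92, 21 → best response Low.
Firm C against (High, Premium): payoffs 89, 63 → best response Low.
Firm C against (High, Ultra): payoffs 80, 55 → best response Low.
Mutual best responses: (High, Premium, Low).

(High, Premium, Low)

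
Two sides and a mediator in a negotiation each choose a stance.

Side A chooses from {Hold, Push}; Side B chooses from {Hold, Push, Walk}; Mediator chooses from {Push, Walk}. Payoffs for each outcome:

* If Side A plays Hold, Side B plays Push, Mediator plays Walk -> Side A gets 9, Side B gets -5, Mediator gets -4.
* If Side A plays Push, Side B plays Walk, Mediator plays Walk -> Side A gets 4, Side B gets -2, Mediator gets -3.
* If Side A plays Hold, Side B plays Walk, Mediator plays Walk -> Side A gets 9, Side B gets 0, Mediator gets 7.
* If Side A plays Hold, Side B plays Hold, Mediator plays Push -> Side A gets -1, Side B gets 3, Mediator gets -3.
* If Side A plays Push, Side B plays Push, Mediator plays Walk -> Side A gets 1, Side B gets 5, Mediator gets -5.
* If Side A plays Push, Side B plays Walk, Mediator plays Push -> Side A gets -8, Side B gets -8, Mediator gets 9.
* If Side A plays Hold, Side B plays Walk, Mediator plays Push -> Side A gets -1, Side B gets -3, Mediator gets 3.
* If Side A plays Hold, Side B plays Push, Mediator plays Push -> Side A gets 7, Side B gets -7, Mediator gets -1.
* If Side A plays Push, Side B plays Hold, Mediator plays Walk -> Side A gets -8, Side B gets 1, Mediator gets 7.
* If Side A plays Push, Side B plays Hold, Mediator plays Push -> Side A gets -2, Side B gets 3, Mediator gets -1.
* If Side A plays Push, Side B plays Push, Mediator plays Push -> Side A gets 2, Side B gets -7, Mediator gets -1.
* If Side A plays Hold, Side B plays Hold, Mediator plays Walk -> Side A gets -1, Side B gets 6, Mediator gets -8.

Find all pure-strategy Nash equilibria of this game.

Pure NE: (Hold, Hold, Push)

Side A against (Hold, Push): payoffs -1, -2 → best response Hold.
Side A against (Hold, Walk): payoffs -1, -8 → best response Hold.
Side A against (Push, Push): payoffs 7, 2 → best response Hold.
Side A against (Push, Walk): payoffs 9, 1 → best response Hold.
Side A against (Walk, Push): payoffs -1, -8 → best response Hold.
Side A against (Walk, Walk): payoffs 9, 4 → best response Hold.
Side B against (Hold, Push): payoffs 3, -7, -3 → best response Hold.
Side B against (Hold, Walk): payoffs 6, -5, 0 → best response Hold.
Side B against (Push, Push): payoffs 3, -7, -8 → best response Hold.
Side B against (Push, Walk): payoffs 1, 5, -2 → best response Push.
Mediator against (Hold, Hold): payoffs -3, -8 → best response Push.
Mediator against (Hold, Push): payoffs -1, -4 → best response Push.
Mediator against (Hold, Walk): payoffs 3, 7 → best response Walk.
Mediator against (Push, Hold): payoffs -1, 7 → best response Walk.
Mediator against (Push, Push): payoffs -1, -5 → best response Push.
Mediator against (Push, Walk): payoffs 9, -3 → best response Push.
Mutual best responses: (Hold, Hold, Push).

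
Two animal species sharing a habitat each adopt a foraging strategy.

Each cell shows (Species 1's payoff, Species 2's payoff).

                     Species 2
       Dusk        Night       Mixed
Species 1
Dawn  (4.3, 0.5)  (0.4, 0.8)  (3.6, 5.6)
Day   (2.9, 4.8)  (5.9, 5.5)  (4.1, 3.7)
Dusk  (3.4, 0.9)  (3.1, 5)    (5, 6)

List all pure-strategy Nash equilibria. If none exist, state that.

The pure Nash equilibria are (Day, Night), (Dusk, Mixed).

For each strategy profile, look for a profitable unilateral deviation.
(Dawn, Dusk): Species 2 can switch to Night (0.5 → 0.8). Not NE.
(Dawn, Night): Species 1 can switch to Day (0.4 → 5.9). Not NE.
(Dawn, Mixed): Species 1 can switch to Day (3.6 → 4.1). Not NE.
(Day, Dusk): Species 1 can switch to Dawn (2.9 → 4.3). Not NE.
(Day, Night): Species 1 gets 5.9, best alternative 3.1; Species 2 gets 5.5, best alternative 4.8. No profitable deviation — NE.
(Day, Mixed): Species 1 can switch to Dusk (4.1 → 5). Not NE.
(Dusk, Dusk): Species 1 can switch to Dawn (3.4 → 4.3). Not NE.
(Dusk, Night): Species 1 can switch to Day (3.1 → 5.9). Not NE.
(Dusk, Mixed): Species 1 gets 5, best alternative 4.1; Species 2 gets 6, best alternative 5. No profitable deviation — NE.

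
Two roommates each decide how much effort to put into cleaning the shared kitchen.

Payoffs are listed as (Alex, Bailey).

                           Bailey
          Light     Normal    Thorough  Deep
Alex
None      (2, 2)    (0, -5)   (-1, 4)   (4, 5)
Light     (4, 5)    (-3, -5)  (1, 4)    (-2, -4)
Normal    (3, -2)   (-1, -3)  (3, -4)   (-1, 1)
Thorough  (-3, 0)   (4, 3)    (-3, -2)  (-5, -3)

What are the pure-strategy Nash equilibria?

The pure Nash equilibria are (None, Deep) and (Light, Light) and (Thorough, Normal).

(None, Light): Alex can switch to Light (2 → 4). Not NE.
(None, Normal): Alex can switch to Thorough (0 → 4). Not NE.
(None, Thorough): Alex can switch to Light (-1 → 1). Not NE.
(None, Deep): Alex gets 4, best alternative -1; Bailey gets 5, best alternative 4. No profitable deviation — NE.
(Light, Light): Alex gets 4, best alternative 3; Bailey gets 5, best alternative 4. No profitable deviation — NE.
(Light, Normal): Alex can switch to None (-3 → 0). Not NE.
(Light, Thorough): Alex can switch to Normal (1 → 3). Not NE.
(Light, Deep): Alex can switch to None (-2 → 4). Not NE.
(Normal, Light): Alex can switch to Light (3 → 4). Not NE.
(Normal, Normal): Alex can switch to None (-1 → 0). Not NE.
(Normal, Thorough): Bailey can switch to Light (-4 → -2). Not NE.
(Normal, Deep): Alex can switch to None (-1 → 4). Not NE.
(Thorough, Light): Alex can switch to None (-3 → 2). Not NE.
(Thorough, Normal): Alex gets 4, best alternative 0; Bailey gets 3, best alternative 0. No profitable deviation — NE.
(Thorough, Thorough): Alex can switch to None (-3 → -1). Not NE.
(The remaining 1 profile has a profitable deviation by the same check.)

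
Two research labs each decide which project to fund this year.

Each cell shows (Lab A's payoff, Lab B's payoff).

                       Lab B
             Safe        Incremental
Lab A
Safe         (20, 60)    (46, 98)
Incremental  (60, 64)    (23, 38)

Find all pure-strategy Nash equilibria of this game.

Lab A against Safe: payoffs 20, 60 → best response Incremental.
Lab A against Incremental: payoffs 46, 23 → best response Safe.
Lab B against Safe: payoffs 60, 98 → best response Incremental.
Lab B against Incremental: payoffs 64, 38 → best response Safe.
Mutual best responses: (Safe, Incremental); (Incremental, Safe).

The pure Nash equilibria are (Safe, Incremental) and (Incremental, Safe).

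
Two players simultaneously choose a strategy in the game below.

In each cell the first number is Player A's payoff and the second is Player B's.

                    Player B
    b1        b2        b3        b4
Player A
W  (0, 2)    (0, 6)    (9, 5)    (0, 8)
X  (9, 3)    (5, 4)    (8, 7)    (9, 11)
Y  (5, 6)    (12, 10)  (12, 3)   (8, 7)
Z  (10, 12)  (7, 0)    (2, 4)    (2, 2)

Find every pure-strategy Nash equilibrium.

(X, b4), (Y, b2), (Z, b1)

(W, b1): Player A can switch to X (0 → 9). Not NE.
(W, b2): Player A can switch to X (0 → 5). Not NE.
(W, b3): Player A can switch to Y (9 → 12). Not NE.
(W, b4): Player A can switch to X (0 → 9). Not NE.
(X, b1): Player A can switch to Z (9 → 10). Not NE.
(X, b2): Player A can switch to Y (5 → 12). Not NE.
(X, b4): Player A gets 9, best alternative 8; Player B gets 11, best alternative 7. No profitable deviation — NE.
(Y, b2): Player A gets 12, best alternative 7; Player B gets 10, best alternative 7. No profitable deviation — NE.
(Z, b1): Player A gets 10, best alternative 9; Player B gets 12, best alternative 4. No profitable deviation — NE.
(The remaining 7 profiles each have a profitable deviation by the same check.)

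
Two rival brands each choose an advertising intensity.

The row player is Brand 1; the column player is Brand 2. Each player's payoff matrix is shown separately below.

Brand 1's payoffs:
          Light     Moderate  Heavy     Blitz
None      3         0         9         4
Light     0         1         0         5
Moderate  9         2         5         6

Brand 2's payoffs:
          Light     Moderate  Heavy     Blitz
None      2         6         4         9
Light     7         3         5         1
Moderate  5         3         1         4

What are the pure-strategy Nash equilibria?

Brand 1 against Light: payoffs 3, 0, 9 → best response Moderate.
Brand 1 against Moderate: payoffs 0, 1, 2 → best response Moderate.
Brand 1 against Heavy: payoffs 9, 0, 5 → best response None.
Brand 1 against Blitz: payoffs 4, 5, 6 → best response Moderate.
Brand 2 against None: payoffs 2, 6, 4, 9 → best response Blitz.
Brand 2 against Light: payoffs 7, 3, 5, 1 → best response Light.
Brand 2 against Moderate: payoffs 5, 3, 1, 4 → best response Light.
Mutual best responses: (Moderate, Light).

(Moderate, Light)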